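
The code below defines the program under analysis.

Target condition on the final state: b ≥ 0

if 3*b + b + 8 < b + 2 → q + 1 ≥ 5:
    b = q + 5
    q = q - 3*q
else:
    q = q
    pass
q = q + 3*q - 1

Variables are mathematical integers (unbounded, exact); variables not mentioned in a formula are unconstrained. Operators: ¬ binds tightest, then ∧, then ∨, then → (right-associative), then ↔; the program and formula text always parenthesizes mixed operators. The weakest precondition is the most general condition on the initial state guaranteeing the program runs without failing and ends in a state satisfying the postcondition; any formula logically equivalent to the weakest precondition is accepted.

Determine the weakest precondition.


Working backward. After the program, b ≥ 0 must hold.
Before q := q + 3*q - 1: b ≥ 0
Then branch requires q ≥ -5; else branch requires b ≥ 0.
Before the if: ((3*b < -6 → q ≥ 4) → q ≥ -5) ∧ ((¬(3*b < -6 → q ≥ 4)) → b ≥ 0)
Answer: WP = ((3*b < -6 → q ≥ 4) → q ≥ -5) ∧ ((¬(3*b < -6 → q ≥ 4)) → b ≥ 0)


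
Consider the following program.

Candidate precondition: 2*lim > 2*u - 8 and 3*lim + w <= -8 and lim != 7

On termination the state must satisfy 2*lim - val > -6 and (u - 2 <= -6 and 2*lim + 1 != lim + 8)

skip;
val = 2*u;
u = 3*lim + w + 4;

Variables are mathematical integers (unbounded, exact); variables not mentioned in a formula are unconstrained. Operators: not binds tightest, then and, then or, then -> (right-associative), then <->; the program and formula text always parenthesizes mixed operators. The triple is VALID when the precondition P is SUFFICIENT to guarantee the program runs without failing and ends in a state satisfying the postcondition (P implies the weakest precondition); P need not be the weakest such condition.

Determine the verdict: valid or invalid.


Working backward. After the program, the postcondition 2*lim - val > -6 and (u - 2 <= -6 and 2*lim + 1 != lim + 8) must hold; in canonical form it is 2*lim > val - 6 and u <= -4 and lim != 7.
Before u := 3*lim + w + 4: 2*lim > val - 6 and 3*lim + w <= -8 and lim != 7
Before val := 2*u: 2*lim > 2*u - 6 and 3*lim + w <= -8 and lim != 7
Before skip: 2*lim > 2*u - 6 and 3*lim + w <= -8 and lim != 7
The weakest precondition is 2*lim > 2*u - 6 and 3*lim + w <= -8 and lim != 7.
Check whether 2*lim > 2*u - 8 and 3*lim + w <= -8 and lim != 7 implies it.
Countermodel: at the initial state lim = -3, u = 0, w = 1, the precondition holds but the weakest precondition fails.
Answer: invalid


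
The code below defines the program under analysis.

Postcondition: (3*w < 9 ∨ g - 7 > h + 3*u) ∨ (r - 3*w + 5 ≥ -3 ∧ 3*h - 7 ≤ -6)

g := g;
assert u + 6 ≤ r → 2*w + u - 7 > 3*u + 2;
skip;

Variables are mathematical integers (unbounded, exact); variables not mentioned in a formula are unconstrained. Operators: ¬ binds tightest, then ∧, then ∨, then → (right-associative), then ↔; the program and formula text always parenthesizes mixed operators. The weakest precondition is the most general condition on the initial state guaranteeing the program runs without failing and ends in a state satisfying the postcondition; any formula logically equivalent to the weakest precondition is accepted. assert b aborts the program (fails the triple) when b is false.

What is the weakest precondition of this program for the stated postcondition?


Working backward. After the program, the postcondition (3*w < 9 ∨ g - 7 > h + 3*u) ∨ (r - 3*w + 5 ≥ -3 ∧ 3*h - 7 ≤ -6) must hold; in canonical form it is 3*w < 9 ∨ g > h + 3*u + 7 ∨ (r ≥ 3*w - 8 ∧ 3*h ≤ 1).
Before skip: 3*w < 9 ∨ g > h + 3*u + 7 ∨ (r ≥ 3*w - 8 ∧ 3*h ≤ 1)
Before assert u + 6 ≤ r → 2*w + u - 7 > 3*u + 2: (u ≤ r - 6 → 2*w > 2*u + 9) ∧ (3*w < 9 ∨ g > h + 3*u + 7 ∨ (r ≥ 3*w - 8 ∧ 3*h ≤ 1))
Before g := g: (u ≤ r - 6 → 2*w > 2*u + 9) ∧ (3*w < 9 ∨ g > h + 3*u + 7 ∨ (r ≥ 3*w - 8 ∧ 3*h ≤ 1))
Answer: WP = (u ≤ r - 6 → 2*w > 2*u + 9) ∧ (3*w < 9 ∨ g > h + 3*u + 7 ∨ (r ≥ 3*w - 8 ∧ 3*h ≤ 1))


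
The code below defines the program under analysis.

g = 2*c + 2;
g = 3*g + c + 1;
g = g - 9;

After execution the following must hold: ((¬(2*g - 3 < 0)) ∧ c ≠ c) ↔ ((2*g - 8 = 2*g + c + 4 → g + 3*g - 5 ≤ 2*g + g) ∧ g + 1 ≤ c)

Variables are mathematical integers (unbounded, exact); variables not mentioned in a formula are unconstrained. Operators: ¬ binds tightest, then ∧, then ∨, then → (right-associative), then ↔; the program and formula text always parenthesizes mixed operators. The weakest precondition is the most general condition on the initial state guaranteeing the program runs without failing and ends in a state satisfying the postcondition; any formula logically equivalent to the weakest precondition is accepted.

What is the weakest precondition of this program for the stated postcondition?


Working backward. After the program, the postcondition ((¬(2*g - 3 < 0)) ∧ c ≠ c) ↔ ((2*g - 8 = 2*g + c + 4 → g + 3*g - 5 ≤ 2*g + g) ∧ g + 1 ≤ c) must hold; in canonical form it is ¬((c = -12 → g ≤ 5) ∧ g ≤ c - 1).
Before g := g - 9: ¬((c = -12 → g ≤ 14) ∧ g ≤ c + 8)
Before g := 3*g + c + 1: ¬((c = -12 → c + 3*g ≤ 13) ∧ 3*g ≤ 7)
Before g := 2*c + 2: ¬((c = -12 → 7*c ≤ 7) ∧ 6*c ≤ 1)
Answer: WP = ¬((c = -12 → 7*c ≤ 7) ∧ 6*c ≤ 1)


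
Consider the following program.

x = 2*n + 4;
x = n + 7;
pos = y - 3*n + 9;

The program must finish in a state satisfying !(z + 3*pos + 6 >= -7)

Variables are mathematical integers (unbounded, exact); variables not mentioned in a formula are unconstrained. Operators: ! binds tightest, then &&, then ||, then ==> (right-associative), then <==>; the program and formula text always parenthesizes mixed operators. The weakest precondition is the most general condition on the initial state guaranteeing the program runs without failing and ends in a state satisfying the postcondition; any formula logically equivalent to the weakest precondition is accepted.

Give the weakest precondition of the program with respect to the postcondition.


Working backward. After the program, the postcondition !(z + 3*pos + 6 >= -7) must hold; in canonical form it is !(3*pos + z >= -13).
Before pos := y - 3*n + 9: !(3*y + z >= 9*n - 40)
Before x := n + 7: !(3*y + z >= 9*n - 40)
Before x := 2*n + 4: !(3*y + z >= 9*n - 40)
Answer: WP = !(3*y + z >= 9*n - 40)


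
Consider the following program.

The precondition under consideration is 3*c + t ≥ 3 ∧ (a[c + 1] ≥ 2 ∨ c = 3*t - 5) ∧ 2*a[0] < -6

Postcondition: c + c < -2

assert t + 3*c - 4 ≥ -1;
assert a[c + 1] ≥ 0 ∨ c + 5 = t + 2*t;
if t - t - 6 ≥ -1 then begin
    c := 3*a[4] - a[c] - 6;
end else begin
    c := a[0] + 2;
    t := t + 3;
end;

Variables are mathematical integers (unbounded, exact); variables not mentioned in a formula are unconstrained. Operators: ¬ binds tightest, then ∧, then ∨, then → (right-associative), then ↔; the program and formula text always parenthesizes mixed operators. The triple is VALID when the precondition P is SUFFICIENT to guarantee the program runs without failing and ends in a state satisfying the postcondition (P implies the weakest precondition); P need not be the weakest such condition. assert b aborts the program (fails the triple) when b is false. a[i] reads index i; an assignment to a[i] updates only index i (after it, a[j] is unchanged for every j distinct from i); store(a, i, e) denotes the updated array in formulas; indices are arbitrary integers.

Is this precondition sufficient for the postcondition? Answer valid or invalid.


Working backward. After the program, the postcondition c + c < -2 must hold; in canonical form it is 2*c < -2.
Then branch requires 6*a[4] < 2*a[c] + 10; else branch requires 2*a[0] < -6.
Before the if: 2*a[0] < -6
Before assert a[c + 1] ≥ 0 ∨ c + 5 = t + 2*t: (a[c + 1] ≥ 0 ∨ c = 3*t - 5) ∧ 2*a[0] < -6
Before assert t + 3*c - 4 ≥ -1: 3*c + t ≥ 3 ∧ (a[c + 1] ≥ 0 ∨ c = 3*t - 5) ∧ 2*a[0] < -6
The weakest precondition is 3*c + t ≥ 3 ∧ (a[c + 1] ≥ 0 ∨ c = 3*t - 5) ∧ 2*a[0] < -6.
Check whether 3*c + t ≥ 3 ∧ (a[c + 1] ≥ 2 ∨ c = 3*t - 5) ∧ 2*a[0] < -6 implies it.
Every state satisfying the precondition satisfies the weakest precondition: the implication holds.
Answer: valid


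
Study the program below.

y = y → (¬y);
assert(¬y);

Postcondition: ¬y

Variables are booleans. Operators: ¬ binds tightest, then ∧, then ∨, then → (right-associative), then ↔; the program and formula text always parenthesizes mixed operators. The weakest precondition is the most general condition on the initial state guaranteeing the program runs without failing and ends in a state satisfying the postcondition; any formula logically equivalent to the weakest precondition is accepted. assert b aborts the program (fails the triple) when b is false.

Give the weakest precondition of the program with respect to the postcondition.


Working backward. After the program, ¬y must hold.
Before assert ¬y: ¬y
Before y := y → (¬y): ¬(y → (¬y))
Answer: WP = ¬(y → (¬y))


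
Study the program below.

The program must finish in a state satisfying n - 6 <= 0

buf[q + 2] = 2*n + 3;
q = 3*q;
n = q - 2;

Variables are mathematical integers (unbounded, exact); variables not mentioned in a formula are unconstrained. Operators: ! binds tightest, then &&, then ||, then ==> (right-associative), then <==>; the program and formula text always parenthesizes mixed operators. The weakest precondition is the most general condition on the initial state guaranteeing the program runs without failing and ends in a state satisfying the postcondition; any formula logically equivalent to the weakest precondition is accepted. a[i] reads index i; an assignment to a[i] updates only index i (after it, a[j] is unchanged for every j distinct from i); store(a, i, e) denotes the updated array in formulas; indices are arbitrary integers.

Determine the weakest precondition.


Working backward. After the program, the postcondition n - 6 <= 0 must hold; in canonical form it is n <= 6.
Before n := q - 2: q <= 8
Before q := 3*q: 3*q <= 8
Before buf[q + 2] := 2*n + 3: 3*q <= 8
Answer: WP = 3*q <= 8


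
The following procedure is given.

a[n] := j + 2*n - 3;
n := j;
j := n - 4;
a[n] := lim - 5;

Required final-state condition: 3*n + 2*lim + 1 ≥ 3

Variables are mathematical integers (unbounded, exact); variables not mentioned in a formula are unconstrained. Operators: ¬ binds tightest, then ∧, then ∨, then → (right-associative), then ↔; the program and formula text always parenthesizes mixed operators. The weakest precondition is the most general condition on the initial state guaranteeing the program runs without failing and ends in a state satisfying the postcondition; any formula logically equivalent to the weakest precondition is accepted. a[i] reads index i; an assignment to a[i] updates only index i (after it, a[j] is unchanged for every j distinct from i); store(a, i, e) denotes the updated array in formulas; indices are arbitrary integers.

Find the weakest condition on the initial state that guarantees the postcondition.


Working backward. After the program, the postcondition 3*n + 2*lim + 1 ≥ 3 must hold; in canonical form it is 2*lim + 3*n ≥ 2.
Before a[n] := lim - 5: 2*lim + 3*n ≥ 2
Before j := n - 4: 2*lim + 3*n ≥ 2
Before n := j: 3*j + 2*lim ≥ 2
Before a[n] := j + 2*n - 3: 3*j + 2*lim ≥ 2
Answer: WP = 3*j + 2*lim ≥ 2


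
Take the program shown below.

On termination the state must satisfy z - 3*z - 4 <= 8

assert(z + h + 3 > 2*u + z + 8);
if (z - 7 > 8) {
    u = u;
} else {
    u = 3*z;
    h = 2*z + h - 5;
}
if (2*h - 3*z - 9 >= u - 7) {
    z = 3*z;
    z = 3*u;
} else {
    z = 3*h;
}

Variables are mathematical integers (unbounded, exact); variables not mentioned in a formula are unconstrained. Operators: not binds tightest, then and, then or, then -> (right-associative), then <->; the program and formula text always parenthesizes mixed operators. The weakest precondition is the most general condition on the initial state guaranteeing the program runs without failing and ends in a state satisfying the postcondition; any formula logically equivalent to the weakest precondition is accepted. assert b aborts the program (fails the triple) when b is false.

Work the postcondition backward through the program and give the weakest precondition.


Working backward. After the program, the postcondition z - 3*z - 4 <= 8 must hold; in canonical form it is 2*z >= -12.
Then branch requires 6*u >= -12; else branch requires 6*h >= -12.
Before the if: (2*h >= u + 3*z + 2 -> 6*u >= -12) and ((not (2*h >= u + 3*z + 2)) -> 6*h >= -12)
Then branch requires (2*h >= u + 3*z + 2 -> 6*u >= -12) and ((not (2*h >= u + 3*z + 2)) -> 6*h >= -12); else branch requires (2*h >= 2*z + 12 -> 18*z >= -12) and ((not (2*h >= 2*z + 12)) -> 6*h + 12*z >= 18).
Before the if: (z > 15 -> ((2*h >= u + 3*z + 2 -> 6*u >= -12) and ((not (2*h >= u + 3*z + 2)) -> 6*h >= -12))) and ((not (z > 15)) -> ((2*h >= 2*z + 12 -> 18*z >= -12) and ((not (2*h >= 2*z + 12)) -> 6*h + 12*z >= 18)))
Before assert z + h + 3 > 2*u + z + 8: h > 2*u + 5 and (z > 15 -> ((2*h >= u + 3*z + 2 -> 6*u >= -12) and ((not (2*h >= u + 3*z + 2)) -> 6*h >= -12))) and ((not (z > 15)) -> ((2*h >= 2*z + 12 -> 18*z >= -12) and ((not (2*h >= 2*z + 12)) -> 6*h + 12*z >= 18)))
Answer: WP = h > 2*u + 5 and (z > 15 -> ((2*h >= u + 3*z + 2 -> 6*u >= -12) and ((not (2*h >= u + 3*z + 2)) -> 6*h >= -12))) and ((not (z > 15)) -> ((2*h >= 2*z + 12 -> 18*z >= -12) and ((not (2*h >= 2*z + 12)) -> 6*h + 12*z >= 18)))


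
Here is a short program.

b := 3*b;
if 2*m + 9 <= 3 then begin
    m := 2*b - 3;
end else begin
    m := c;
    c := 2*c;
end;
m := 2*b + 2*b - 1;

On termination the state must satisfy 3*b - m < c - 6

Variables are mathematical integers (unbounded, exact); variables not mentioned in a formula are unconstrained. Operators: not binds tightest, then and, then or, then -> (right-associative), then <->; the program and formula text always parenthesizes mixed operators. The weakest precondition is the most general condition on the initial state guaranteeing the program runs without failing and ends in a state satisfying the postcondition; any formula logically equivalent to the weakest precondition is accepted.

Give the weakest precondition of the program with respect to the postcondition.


Working backward. After the program, the postcondition 3*b - m < c - 6 must hold; in canonical form it is 3*b < c + m - 6.
Before m := 2*b + 2*b - 1: b + c > 7
Then branch requires b + c > 7; else branch requires b + 2*c > 7.
Before the if: (2*m <= -6 -> b + c > 7) and ((not (2*m <= -6)) -> b + 2*c > 7)
Before b := 3*b: (2*m <= -6 -> 3*b + c > 7) and ((not (2*m <= -6)) -> 3*b + 2*c > 7)
Answer: WP = (2*m <= -6 -> 3*b + c > 7) and ((not (2*m <= -6)) -> 3*b + 2*c > 7)


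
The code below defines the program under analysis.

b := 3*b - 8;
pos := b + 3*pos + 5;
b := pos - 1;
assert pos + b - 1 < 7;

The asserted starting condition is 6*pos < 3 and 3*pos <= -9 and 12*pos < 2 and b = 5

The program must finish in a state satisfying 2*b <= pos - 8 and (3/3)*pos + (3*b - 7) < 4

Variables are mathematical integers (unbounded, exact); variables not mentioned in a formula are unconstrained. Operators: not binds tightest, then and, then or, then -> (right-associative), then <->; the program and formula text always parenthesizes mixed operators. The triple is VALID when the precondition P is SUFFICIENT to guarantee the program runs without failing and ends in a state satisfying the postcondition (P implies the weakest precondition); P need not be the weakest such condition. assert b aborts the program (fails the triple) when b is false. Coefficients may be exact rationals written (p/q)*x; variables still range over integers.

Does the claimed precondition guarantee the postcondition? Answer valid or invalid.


Working backward. After the program, the postcondition 2*b <= pos - 8 and (3/3)*pos + (3*b - 7) < 4 must hold; in canonical form it is 2*b <= pos - 8 and 3*b + pos < 11.
Before assert pos + b - 1 < 7: b + pos < 8 and 2*b <= pos - 8 and 3*b + pos < 11
Before b := pos - 1: 2*pos < 9 and pos <= -6 and 4*pos < 14
Before pos := b + 3*pos + 5: 2*b + 6*pos < -1 and b + 3*pos <= -11 and 4*b + 12*pos < -6
Before b := 3*b - 8: 6*b + 6*pos < 15 and 3*b + 3*pos <= -3 and 12*b + 12*pos < 26
The weakest precondition is 6*b + 6*pos < 15 and 3*b + 3*pos <= -3 and 12*b + 12*pos < 26.
Check whether 6*pos < 3 and 3*pos <= -9 and 12*pos < 2 and b = 5 implies it.
Countermodel: at the initial state b = 5, pos = -3, the precondition holds but the weakest precondition fails.
Answer: invalid


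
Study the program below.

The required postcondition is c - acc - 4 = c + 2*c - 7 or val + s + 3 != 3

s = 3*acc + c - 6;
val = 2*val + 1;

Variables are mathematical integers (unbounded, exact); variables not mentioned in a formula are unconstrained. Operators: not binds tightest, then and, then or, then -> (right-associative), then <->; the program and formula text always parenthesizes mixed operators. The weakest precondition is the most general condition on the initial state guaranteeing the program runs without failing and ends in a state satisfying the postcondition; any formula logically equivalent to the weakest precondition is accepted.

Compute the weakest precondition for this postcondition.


Working backward. After the program, the postcondition c - acc - 4 = c + 2*c - 7 or val + s + 3 != 3 must hold; in canonical form it is acc + 2*c = 3 or s + val != 0.
Before val := 2*val + 1: acc + 2*c = 3 or s + 2*val != -1
Before s := 3*acc + c - 6: acc + 2*c = 3 or 3*acc + c + 2*val != 5
Answer: WP = acc + 2*c = 3 or 3*acc + c + 2*val != 5


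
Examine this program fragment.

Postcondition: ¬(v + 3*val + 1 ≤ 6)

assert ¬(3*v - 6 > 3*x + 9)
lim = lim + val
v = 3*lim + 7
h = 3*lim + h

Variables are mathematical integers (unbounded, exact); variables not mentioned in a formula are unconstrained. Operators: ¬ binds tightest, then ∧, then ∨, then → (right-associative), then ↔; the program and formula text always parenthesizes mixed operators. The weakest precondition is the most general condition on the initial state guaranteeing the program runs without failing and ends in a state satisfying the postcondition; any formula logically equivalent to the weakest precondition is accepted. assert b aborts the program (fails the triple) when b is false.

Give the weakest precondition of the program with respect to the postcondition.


Working backward. After the program, the postcondition ¬(v + 3*val + 1 ≤ 6) must hold; in canonical form it is ¬(v + 3*val ≤ 5).
Before h := 3*lim + h: ¬(v + 3*val ≤ 5)
Before v := 3*lim + 7: ¬(3*lim + 3*val ≤ -2)
Before lim := lim + val: ¬(3*lim + 6*val ≤ -2)
Before assert ¬(3*v - 6 > 3*x + 9): (¬(3*v > 3*x + 15)) ∧ (¬(3*lim + 6*val ≤ -2))
Answer: WP = (¬(3*v > 3*x + 15)) ∧ (¬(3*lim + 6*val ≤ -2))


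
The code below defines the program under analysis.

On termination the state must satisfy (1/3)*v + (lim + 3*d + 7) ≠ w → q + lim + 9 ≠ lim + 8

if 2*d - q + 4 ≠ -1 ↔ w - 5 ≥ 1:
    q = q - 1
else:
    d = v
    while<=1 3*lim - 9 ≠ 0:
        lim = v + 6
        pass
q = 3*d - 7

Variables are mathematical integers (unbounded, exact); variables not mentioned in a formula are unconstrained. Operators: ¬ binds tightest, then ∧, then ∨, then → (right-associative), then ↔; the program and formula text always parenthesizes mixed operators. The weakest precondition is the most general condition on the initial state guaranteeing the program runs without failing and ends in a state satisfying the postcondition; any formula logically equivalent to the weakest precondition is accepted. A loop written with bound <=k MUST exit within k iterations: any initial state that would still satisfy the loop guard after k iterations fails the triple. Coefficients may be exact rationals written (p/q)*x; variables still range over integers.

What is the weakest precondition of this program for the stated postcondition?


Working backward. After the program, the postcondition (1/3)*v + (lim + 3*d + 7) ≠ w → q + lim + 9 ≠ lim + 8 must hold; in canonical form it is 3*d + lim + (1/3)*v ≠ w - 7 → q ≠ -1.
Before q := 3*d - 7: 3*d + lim + (1/3)*v ≠ w - 7 → 3*d ≠ 6
Then branch requires 3*d + lim + (1/3)*v ≠ w - 7 → 3*d ≠ 6; else branch requires (3*lim ≠ 9 → ((¬(3*v ≠ -9)) ∧ ((13/3)*v ≠ w - 13 → 3*v ≠ 6))) ∧ ((¬(3*lim ≠ 9)) → (lim + (10/3)*v ≠ w - 7 → 3*v ≠ 6)).
Before the if: ((2*d ≠ q - 5 ↔ w ≥ 6) → (3*d + lim + (1/3)*v ≠ w - 7 → 3*d ≠ 6)) ∧ ((¬(2*d ≠ q - 5 ↔ w ≥ 6)) → ((3*lim ≠ 9 → ((¬(3*v ≠ -9)) ∧ ((13/3)*v ≠ w - 13 → 3*v ≠ 6))) ∧ ((¬(3*lim ≠ 9)) → (lim + (10/3)*v ≠ w - 7 → 3*v ≠ 6))))
Answer: WP = ((2*d ≠ q - 5 ↔ w ≥ 6) → (3*d + lim + (1/3)*v ≠ w - 7 → 3*d ≠ 6)) ∧ ((¬(2*d ≠ q - 5 ↔ w ≥ 6)) → ((3*lim ≠ 9 → ((¬(3*v ≠ -9)) ∧ ((13/3)*v ≠ w - 13 → 3*v ≠ 6))) ∧ ((¬(3*lim ≠ 9)) → (lim + (10/3)*v ≠ w - 7 → 3*v ≠ 6))))


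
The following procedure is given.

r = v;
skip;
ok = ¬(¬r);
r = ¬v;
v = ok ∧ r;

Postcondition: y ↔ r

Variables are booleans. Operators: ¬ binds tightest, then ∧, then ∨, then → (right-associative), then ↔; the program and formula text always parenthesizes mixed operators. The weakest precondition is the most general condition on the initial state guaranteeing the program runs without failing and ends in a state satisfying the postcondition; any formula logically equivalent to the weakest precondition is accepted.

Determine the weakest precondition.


Working backward. After the program, y ↔ r must hold.
Before v := ok ∧ r: y ↔ r
Before r := ¬v: y ↔ (¬v)
Before ok := ¬(¬r): y ↔ (¬v)
Before skip: y ↔ (¬v)
Before r := v: y ↔ (¬v)
Answer: WP = y ↔ (¬v)


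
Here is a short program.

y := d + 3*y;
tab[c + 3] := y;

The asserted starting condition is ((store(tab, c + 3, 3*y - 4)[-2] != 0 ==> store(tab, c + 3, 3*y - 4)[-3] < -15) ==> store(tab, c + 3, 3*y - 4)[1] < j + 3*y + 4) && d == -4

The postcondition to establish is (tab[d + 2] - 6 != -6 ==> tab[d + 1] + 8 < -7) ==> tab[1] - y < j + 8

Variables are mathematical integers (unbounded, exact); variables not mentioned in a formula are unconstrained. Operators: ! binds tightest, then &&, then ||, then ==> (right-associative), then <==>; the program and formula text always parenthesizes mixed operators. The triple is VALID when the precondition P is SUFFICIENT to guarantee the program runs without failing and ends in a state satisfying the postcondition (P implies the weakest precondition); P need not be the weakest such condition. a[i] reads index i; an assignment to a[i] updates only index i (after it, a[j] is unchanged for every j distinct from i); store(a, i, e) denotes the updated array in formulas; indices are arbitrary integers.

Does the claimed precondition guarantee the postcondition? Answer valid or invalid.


Working backward. After the program, the postcondition (tab[d + 2] - 6 != -6 ==> tab[d + 1] + 8 < -7) ==> tab[1] - y < j + 8 must hold; in canonical form it is (tab[d + 2] != 0 ==> tab[d + 1] < -15) ==> tab[1] < j + y + 8.
Before tab[c + 3] := y: (store(tab, c + 3, y)[d + 2] != 0 ==> store(tab, c + 3, y)[d + 1] < -15) ==> store(tab, c + 3, y)[1] < j + y + 8
Before y := d + 3*y: (store(tab, c + 3, d + 3*y)[d + 2] != 0 ==> store(tab, c + 3, d + 3*y)[d + 1] < -15) ==> store(tab, c + 3, d + 3*y)[1] < d + j + 3*y + 8
The weakest precondition is (store(tab, c + 3, d + 3*y)[d + 2] != 0 ==> store(tab, c + 3, d + 3*y)[d + 1] < -15) ==> store(tab, c + 3, d + 3*y)[1] < d + j + 3*y + 8.
Check whether ((store(tab, c + 3, 3*y - 4)[-2] != 0 ==> store(tab, c + 3, 3*y - 4)[-3] < -15) ==> store(tab, c + 3, 3*y - 4)[1] < j + 3*y + 4) && d == -4 implies it.
Every state satisfying the precondition satisfies the weakest precondition: the implication holds.
Answer: valid


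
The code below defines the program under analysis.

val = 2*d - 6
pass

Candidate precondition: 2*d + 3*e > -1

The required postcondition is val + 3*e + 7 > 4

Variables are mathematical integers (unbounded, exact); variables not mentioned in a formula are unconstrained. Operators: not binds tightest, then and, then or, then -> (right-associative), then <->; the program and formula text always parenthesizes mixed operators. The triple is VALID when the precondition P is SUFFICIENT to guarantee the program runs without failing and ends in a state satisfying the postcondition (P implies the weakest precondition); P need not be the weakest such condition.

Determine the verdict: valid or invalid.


Working backward. After the program, the postcondition val + 3*e + 7 > 4 must hold; in canonical form it is 3*e + val > -3.
Before skip: 3*e + val > -3
Before val := 2*d - 6: 2*d + 3*e > 3
The weakest precondition is 2*d + 3*e > 3.
Check whether 2*d + 3*e > -1 implies it.
Countermodel: at the initial state d = 0, e = 0, the precondition holds but the weakest precondition fails.
Answer: invalid


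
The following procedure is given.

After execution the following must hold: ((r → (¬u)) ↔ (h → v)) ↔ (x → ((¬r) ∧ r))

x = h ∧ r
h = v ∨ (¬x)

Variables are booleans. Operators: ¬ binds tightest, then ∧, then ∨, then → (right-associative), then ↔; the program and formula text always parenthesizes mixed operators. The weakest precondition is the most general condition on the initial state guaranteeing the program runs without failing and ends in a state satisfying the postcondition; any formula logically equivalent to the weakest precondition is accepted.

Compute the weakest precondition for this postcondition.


Working backward. After the program, the postcondition ((r → (¬u)) ↔ (h → v)) ↔ (x → ((¬r) ∧ r)) must hold; in canonical form it is ((r → (¬u)) ↔ (h → v)) ↔ (¬x).
Before h := v ∨ (¬x): ((r → (¬u)) ↔ ((v ∨ (¬x)) → v)) ↔ (¬x)
Before x := h ∧ r: ((r → (¬u)) ↔ ((v ∨ (¬(h ∧ r))) → v)) ↔ (¬(h ∧ r))
Answer: WP = ((r → (¬u)) ↔ ((v ∨ (¬(h ∧ r))) → v)) ↔ (¬(h ∧ r))


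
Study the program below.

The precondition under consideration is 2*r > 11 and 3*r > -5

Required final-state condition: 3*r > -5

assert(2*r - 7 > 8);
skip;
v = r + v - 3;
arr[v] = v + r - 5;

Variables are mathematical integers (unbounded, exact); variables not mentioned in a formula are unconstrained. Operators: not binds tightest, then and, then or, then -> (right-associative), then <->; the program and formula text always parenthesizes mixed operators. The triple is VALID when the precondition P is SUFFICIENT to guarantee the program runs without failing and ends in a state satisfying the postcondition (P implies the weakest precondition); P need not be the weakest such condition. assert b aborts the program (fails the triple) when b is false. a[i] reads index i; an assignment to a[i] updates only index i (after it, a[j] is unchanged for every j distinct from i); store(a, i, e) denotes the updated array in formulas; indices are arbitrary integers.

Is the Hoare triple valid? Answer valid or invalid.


Working backward. After the program, 3*r > -5 must hold.
Before arr[v] := v + r - 5: 3*r > -5
Before v := r + v - 3: 3*r > -5
Before skip: 3*r > -5
Before assert 2*r - 7 > 8: 2*r > 15 and 3*r > -5
The weakest precondition is 2*r > 15 and 3*r > -5.
Check whether 2*r > 11 and 3*r > -5 implies it.
Countermodel: at the initial state r = 6, the precondition holds but the weakest precondition fails.
Answer: invalid


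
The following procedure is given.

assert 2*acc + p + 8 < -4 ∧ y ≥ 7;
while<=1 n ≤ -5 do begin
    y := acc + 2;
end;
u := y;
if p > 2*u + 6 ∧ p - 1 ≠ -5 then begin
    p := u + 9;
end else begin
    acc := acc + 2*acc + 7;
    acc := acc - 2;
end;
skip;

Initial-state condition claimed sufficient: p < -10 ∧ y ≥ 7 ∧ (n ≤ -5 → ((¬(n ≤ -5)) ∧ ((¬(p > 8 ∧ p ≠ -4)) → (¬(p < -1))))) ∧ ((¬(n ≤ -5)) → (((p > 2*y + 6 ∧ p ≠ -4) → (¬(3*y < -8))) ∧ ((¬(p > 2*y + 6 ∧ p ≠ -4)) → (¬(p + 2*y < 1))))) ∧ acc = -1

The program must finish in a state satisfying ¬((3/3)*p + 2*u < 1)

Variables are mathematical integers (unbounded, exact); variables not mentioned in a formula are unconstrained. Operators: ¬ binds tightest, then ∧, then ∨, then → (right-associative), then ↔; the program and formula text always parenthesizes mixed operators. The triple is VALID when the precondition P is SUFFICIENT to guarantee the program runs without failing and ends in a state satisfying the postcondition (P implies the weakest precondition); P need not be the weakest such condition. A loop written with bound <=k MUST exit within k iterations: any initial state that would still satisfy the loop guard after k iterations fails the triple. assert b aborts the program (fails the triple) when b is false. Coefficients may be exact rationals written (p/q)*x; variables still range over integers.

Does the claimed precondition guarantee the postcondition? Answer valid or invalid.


Working backward. After the program, the postcondition ¬((3/3)*p + 2*u < 1) must hold; in canonical form it is ¬(p + 2*u < 1).
Before skip: ¬(p + 2*u < 1)
Then branch requires ¬(3*u < -8); else branch requires ¬(p + 2*u < 1).
Before the if: ((p > 2*u + 6 ∧ p ≠ -4) → (¬(3*u < -8))) ∧ ((¬(p > 2*u + 6 ∧ p ≠ -4)) → (¬(p + 2*u < 1)))
Before u := y: ((p > 2*y + 6 ∧ p ≠ -4) → (¬(3*y < -8))) ∧ ((¬(p > 2*y + 6 ∧ p ≠ -4)) → (¬(p + 2*y < 1)))
Before the loop (bound <=1), unroll the exhaustion recursion (WP_0 = exit-now case; WP_j = one more guarded iteration, up to j = 1):
  WP_0: (¬(n ≤ -5)) ∧ ((p > 2*y + 6 ∧ p ≠ -4) → (¬(3*y < -8))) ∧ ((¬(p > 2*y + 6 ∧ p ≠ -4)) → (¬(p + 2*y < 1)))
  WP_1: (n ≤ -5 → ((¬(n ≤ -5)) ∧ ((p > 2*acc + 10 ∧ p ≠ -4) → (¬(3*acc < -14))) ∧ ((¬(p > 2*acc + 10 ∧ p ≠ -4)) → (¬(2*acc + p < -3))))) ∧ ((¬(n ≤ -5)) → (((p > 2*y + 6 ∧ p ≠ -4) → (¬(3*y < -8))) ∧ ((¬(p > 2*y + 6 ∧ p ≠ -4)) → (¬(p + 2*y < 1)))))
So before the loop: (n ≤ -5 → ((¬(n ≤ -5)) ∧ ((p > 2*acc + 10 ∧ p ≠ -4) → (¬(3*acc < -14))) ∧ ((¬(p > 2*acc + 10 ∧ p ≠ -4)) → (¬(2*acc + p < -3))))) ∧ ((¬(n ≤ -5)) → (((p > 2*y + 6 ∧ p ≠ -4) → (¬(3*y < -8))) ∧ ((¬(p > 2*y + 6 ∧ p ≠ -4)) → (¬(p + 2*y < 1)))))
Before assert 2*acc + p + 8 < -4 ∧ y ≥ 7: 2*acc + p < -12 ∧ y ≥ 7 ∧ (n ≤ -5 → ((¬(n ≤ -5)) ∧ ((p > 2*acc + 10 ∧ p ≠ -4) → (¬(3*acc < -14))) ∧ ((¬(p > 2*acc + 10 ∧ p ≠ -4)) → (¬(2*acc + p < -3))))) ∧ ((¬(n ≤ -5)) → (((p > 2*y + 6 ∧ p ≠ -4) → (¬(3*y < -8))) ∧ ((¬(p > 2*y + 6 ∧ p ≠ -4)) → (¬(p + 2*y < 1)))))
The weakest precondition is 2*acc + p < -12 ∧ y ≥ 7 ∧ (n ≤ -5 → ((¬(n ≤ -5)) ∧ ((p > 2*acc + 10 ∧ p ≠ -4) → (¬(3*acc < -14))) ∧ ((¬(p > 2*acc + 10 ∧ p ≠ -4)) → (¬(2*acc + p < -3))))) ∧ ((¬(n ≤ -5)) → (((p > 2*y + 6 ∧ p ≠ -4) → (¬(3*y < -8))) ∧ ((¬(p > 2*y + 6 ∧ p ≠ -4)) → (¬(p + 2*y < 1))))).
Check whether p < -10 ∧ y ≥ 7 ∧ (n ≤ -5 → ((¬(n ≤ -5)) ∧ ((¬(p > 8 ∧ p ≠ -4)) → (¬(p < -1))))) ∧ ((¬(n ≤ -5)) → (((p > 2*y + 6 ∧ p ≠ -4) → (¬(3*y < -8))) ∧ ((¬(p > 2*y + 6 ∧ p ≠ -4)) → (¬(p + 2*y < 1))))) ∧ acc = -1 implies it.
Every state satisfying the precondition satisfies the weakest precondition: the implication holds.
Answer: valid


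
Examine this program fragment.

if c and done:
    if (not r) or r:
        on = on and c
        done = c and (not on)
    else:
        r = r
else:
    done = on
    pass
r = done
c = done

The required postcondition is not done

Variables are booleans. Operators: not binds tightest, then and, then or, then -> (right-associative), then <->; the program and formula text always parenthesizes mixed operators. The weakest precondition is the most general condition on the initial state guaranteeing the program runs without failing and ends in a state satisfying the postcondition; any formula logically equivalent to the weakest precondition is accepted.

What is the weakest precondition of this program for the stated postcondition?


Working backward. After the program, not done must hold.
Before c := done: not done
Before r := done: not done
Then branch requires not (c and (not (on and c))); else branch requires not on.
Before the if: ((c and done) -> (not (c and (not (on and c))))) and ((not (c and done)) -> (not on))
Answer: WP = ((c and done) -> (not (c and (not (on and c))))) and ((not (c and done)) -> (not on))


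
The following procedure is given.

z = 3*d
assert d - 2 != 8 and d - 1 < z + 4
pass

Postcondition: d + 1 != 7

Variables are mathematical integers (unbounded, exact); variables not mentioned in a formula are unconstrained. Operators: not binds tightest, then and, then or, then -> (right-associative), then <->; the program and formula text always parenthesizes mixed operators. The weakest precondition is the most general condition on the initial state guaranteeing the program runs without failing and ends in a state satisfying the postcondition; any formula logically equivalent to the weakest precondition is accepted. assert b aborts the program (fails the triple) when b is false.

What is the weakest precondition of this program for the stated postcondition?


Working backward. After the program, the postcondition d + 1 != 7 must hold; in canonical form it is d != 6.
Before skip: d != 6
Before assert d - 2 != 8 and d - 1 < z + 4: d != 10 and d < z + 5 and d != 6
Before z := 3*d: d != 10 and 2*d > -5 and d != 6
Answer: WP = d != 10 and 2*d > -5 and d != 6


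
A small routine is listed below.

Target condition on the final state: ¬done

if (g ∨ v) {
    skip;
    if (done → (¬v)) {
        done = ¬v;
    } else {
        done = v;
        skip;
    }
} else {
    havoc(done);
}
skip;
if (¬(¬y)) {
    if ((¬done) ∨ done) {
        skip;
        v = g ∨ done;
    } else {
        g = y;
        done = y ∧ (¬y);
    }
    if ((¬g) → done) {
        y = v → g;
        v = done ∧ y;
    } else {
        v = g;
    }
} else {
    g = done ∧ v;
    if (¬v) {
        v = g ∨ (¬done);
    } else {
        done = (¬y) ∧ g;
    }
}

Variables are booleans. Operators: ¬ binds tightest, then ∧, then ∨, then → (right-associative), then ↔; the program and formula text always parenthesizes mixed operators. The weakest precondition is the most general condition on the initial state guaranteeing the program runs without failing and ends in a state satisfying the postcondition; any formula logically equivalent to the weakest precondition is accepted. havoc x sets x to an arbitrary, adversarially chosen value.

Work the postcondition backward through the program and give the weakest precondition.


Working backward. After the program, ¬done must hold.
Then branch requires (((¬g) → done) → (¬done)) ∧ ((¬((¬g) → done)) → (¬done)); else branch requires ((¬v) → (¬done)) ∧ (v → (¬((¬y) ∧ done ∧ v))).
Before the if: (y → ((((¬g) → done) → (¬done)) ∧ ((¬((¬g) → done)) → (¬done)))) ∧ ((¬y) → (((¬v) → (¬done)) ∧ (v → (¬((¬y) ∧ done ∧ v)))))
Before skip: (y → ((((¬g) → done) → (¬done)) ∧ ((¬((¬g) → done)) → (¬done)))) ∧ ((¬y) → (((¬v) → (¬done)) ∧ (v → (¬((¬y) ∧ done ∧ v)))))
Then branch requires ((done → (¬v)) → ((y → ((((¬g) → (¬v)) → v) ∧ ((¬((¬g) → (¬v))) → v))) ∧ ((¬y) → ((¬v) → v)))) ∧ ((¬(done → (¬v))) → ((y → ((((¬g) → v) → (¬v)) ∧ ((¬((¬g) → v)) → (¬v)))) ∧ ((¬y) → (v → (¬((¬y) ∧ v)))))); else branch requires (¬y) ∧ ((¬y) → (v ∧ (v → (¬((¬y) ∧ v))))).
Before the if: ((g ∨ v) → (((done → (¬v)) → ((y → ((((¬g) → (¬v)) → v) ∧ ((¬((¬g) → (¬v))) → v))) ∧ ((¬y) → ((¬v) → v)))) ∧ ((¬(done → (¬v))) → ((y → ((((¬g) → v) → (¬v)) ∧ ((¬((¬g) → v)) → (¬v)))) ∧ ((¬y) → (v → (¬((¬y) ∧ v)))))))) ∧ ((¬(g ∨ v)) → ((¬y) ∧ ((¬y) → (v ∧ (v → (¬((¬y) ∧ v)))))))
Answer: WP = ((g ∨ v) → (((done → (¬v)) → ((y → ((((¬g) → (¬v)) → v) ∧ ((¬((¬g) → (¬v))) → v))) ∧ ((¬y) → ((¬v) → v)))) ∧ ((¬(done → (¬v))) → ((y → ((((¬g) → v) → (¬v)) ∧ ((¬((¬g) → v)) → (¬v)))) ∧ ((¬y) → (v → (¬((¬y) ∧ v)))))))) ∧ ((¬(g ∨ v)) → ((¬y) ∧ ((¬y) → (v ∧ (v → (¬((¬y) ∧ v)))))))


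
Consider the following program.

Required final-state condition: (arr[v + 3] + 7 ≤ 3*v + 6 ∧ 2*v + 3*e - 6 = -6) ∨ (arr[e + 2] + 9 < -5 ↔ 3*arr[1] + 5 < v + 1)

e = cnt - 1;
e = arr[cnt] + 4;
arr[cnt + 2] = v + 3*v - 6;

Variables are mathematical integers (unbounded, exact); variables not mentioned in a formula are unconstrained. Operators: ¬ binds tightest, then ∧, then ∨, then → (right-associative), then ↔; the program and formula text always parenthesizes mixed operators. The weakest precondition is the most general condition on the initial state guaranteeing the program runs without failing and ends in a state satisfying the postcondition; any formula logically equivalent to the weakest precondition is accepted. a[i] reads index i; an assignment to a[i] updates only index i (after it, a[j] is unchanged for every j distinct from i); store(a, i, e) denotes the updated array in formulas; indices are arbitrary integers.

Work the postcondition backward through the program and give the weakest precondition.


Working backward. After the program, the postcondition (arr[v + 3] + 7 ≤ 3*v + 6 ∧ 2*v + 3*e - 6 = -6) ∨ (arr[e + 2] + 9 < -5 ↔ 3*arr[1] + 5 < v + 1) must hold; in canonical form it is (arr[v + 3] ≤ 3*v - 1 ∧ 3*e + 2*v = 0) ∨ (arr[e + 2] < -14 ↔ 3*arr[1] < v - 4).
Before arr[cnt + 2] := v + 3*v - 6: (store(arr, cnt + 2, 4*v - 6)[v + 3] ≤ 3*v - 1 ∧ 3*e + 2*v = 0) ∨ (store(arr, cnt + 2, 4*v - 6)[e + 2] < -14 ↔ 3*store(arr, cnt + 2, 4*v - 6)[1] < v - 4)
Before e := arr[cnt] + 4: (store(arr, cnt + 2, 4*v - 6)[v + 3] ≤ 3*v - 1 ∧ 3*arr[cnt] + 2*v = -12) ∨ (store(arr, cnt + 2, 4*v - 6)[arr[cnt] + 6] < -14 ↔ 3*store(arr, cnt + 2, 4*v - 6)[1] < v - 4)
Before e := cnt - 1: (store(arr, cnt + 2, 4*v - 6)[v + 3] ≤ 3*v - 1 ∧ 3*arr[cnt] + 2*v = -12) ∨ (store(arr, cnt + 2, 4*v - 6)[arr[cnt] + 6] < -14 ↔ 3*store(arr, cnt + 2, 4*v - 6)[1] < v - 4)
Answer: WP = (store(arr, cnt + 2, 4*v - 6)[v + 3] ≤ 3*v - 1 ∧ 3*arr[cnt] + 2*v = -12) ∨ (store(arr, cnt + 2, 4*v - 6)[arr[cnt] + 6] < -14 ↔ 3*store(arr, cnt + 2, 4*v - 6)[1] < v - 4)


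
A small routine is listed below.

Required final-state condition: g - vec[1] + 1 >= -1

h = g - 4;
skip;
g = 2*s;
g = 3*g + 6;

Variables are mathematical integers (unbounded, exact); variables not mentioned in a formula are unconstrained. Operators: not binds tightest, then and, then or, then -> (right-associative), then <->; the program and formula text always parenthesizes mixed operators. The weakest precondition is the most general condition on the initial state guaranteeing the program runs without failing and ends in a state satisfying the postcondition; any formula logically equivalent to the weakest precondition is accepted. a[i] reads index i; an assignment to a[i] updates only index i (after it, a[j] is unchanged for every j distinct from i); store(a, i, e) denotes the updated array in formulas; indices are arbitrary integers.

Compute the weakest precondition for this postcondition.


Working backward. After the program, the postcondition g - vec[1] + 1 >= -1 must hold; in canonical form it is g >= vec[1] - 2.
Before g := 3*g + 6: 3*g >= vec[1] - 8
Before g := 2*s: 6*s >= vec[1] - 8
Before skip: 6*s >= vec[1] - 8
Before h := g - 4: 6*s >= vec[1] - 8
Answer: WP = 6*s >= vec[1] - 8


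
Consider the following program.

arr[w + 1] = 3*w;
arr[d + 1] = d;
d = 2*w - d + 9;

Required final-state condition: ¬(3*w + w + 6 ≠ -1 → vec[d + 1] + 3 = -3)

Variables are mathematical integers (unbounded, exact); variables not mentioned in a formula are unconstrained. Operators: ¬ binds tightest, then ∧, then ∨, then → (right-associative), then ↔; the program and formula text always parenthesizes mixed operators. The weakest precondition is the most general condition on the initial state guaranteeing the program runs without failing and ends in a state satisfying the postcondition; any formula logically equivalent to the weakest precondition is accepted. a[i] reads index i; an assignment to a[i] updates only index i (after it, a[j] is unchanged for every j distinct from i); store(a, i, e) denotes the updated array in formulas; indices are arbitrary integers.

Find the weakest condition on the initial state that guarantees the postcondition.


Working backward. After the program, the postcondition ¬(3*w + w + 6 ≠ -1 → vec[d + 1] + 3 = -3) must hold; in canonical form it is ¬(4*w ≠ -7 → vec[d + 1] = -6).
Before d := 2*w - d + 9: ¬(4*w ≠ -7 → vec[-d + 2*w + 10] = -6)
Before arr[d + 1] := d: ¬(4*w ≠ -7 → vec[-d + 2*w + 10] = -6)
Before arr[w + 1] := 3*w: ¬(4*w ≠ -7 → vec[-d + 2*w + 10] = -6)
Answer: WP = ¬(4*w ≠ -7 → vec[-d + 2*w + 10] = -6)
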